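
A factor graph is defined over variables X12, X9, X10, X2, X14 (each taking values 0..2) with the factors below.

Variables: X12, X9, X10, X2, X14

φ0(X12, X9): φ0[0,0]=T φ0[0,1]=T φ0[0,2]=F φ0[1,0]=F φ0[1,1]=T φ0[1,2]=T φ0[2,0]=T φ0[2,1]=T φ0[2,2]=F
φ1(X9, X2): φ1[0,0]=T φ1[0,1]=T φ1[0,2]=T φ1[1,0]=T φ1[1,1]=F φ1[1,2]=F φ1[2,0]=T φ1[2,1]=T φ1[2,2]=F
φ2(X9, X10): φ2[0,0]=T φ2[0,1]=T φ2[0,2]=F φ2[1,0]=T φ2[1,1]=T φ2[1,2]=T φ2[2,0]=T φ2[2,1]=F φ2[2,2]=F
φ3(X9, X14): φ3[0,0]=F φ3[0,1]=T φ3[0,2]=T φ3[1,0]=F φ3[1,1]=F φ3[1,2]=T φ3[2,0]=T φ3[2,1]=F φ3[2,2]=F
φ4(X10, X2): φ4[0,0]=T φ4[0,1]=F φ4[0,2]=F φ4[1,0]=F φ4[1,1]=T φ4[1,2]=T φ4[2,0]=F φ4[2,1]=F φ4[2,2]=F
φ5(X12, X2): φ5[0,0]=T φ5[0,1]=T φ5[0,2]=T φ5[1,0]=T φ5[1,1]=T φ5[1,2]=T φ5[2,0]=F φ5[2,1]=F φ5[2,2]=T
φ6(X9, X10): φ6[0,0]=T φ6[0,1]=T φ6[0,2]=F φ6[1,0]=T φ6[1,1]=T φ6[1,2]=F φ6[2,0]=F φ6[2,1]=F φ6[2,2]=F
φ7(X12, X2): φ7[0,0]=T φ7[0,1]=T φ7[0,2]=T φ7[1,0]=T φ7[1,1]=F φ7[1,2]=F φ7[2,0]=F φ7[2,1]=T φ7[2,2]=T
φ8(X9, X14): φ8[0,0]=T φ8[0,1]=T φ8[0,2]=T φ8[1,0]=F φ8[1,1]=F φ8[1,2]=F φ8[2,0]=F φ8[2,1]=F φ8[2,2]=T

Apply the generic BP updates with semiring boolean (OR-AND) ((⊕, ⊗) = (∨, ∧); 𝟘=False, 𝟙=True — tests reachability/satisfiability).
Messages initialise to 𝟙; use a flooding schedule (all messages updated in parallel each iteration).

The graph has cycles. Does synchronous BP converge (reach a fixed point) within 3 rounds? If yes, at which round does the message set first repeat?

init: all messages = 𝟙 over 3 values
r1 m[φ0→X12] = [T, T, T]
r1 m[φ0→X9] = [T, T, T]
r1 m[φ1→X9] = [T, T, T]
r1 m[φ1→X2] = [T, T, T]
r1 m[φ2→X9] = [T, T, T]
r1 m[φ2→X10] = [T, T, T]
r1 m[φ3→X9] = [T, T, T]
r1 m[φ3→X14] = [T, T, T]
r1 m[φ4→X10] = [T, T, F]
r1 m[φ4→X2] = [T, T, T]
r1 m[φ5→X12] = [T, T, T]
r1 m[φ5→X2] = [T, T, T]
r1 m[φ6→X9] = [T, T, F]
r1 m[φ6→X10] = [T, T, F]
r1 m[φ7→X12] = [T, T, T]
r1 m[φ7→X2] = [T, T, T]
r1 m[φ8→X9] = [T, F, T]
r1 m[φ8→X14] = [T, T, T]
r1 m[X12→φ0] = [T, T, T]
r1 m[X12→φ5] = [T, T, T]
r1 m[X12→φ7] = [T, T, T]
r1 m[X9→φ0] = [T, T, T]
r1 m[X9→φ1] = [T, T, T]
r1 m[X9→φ2] = [T, T, T]
r1 m[X9→φ3] = [T, T, T]
r1 m[X9→φ6] = [T, T, T]
r1 m[X9→φ8] = [T, T, T]
r1 m[X10→φ2] = [T, T, T]
r1 m[X10→φ4] = [T, T, T]
r1 m[X10→φ6] = [T, T, T]
r1 m[X2→φ1] = [T, T, T]
r1 m[X2→φ4] = [T, T, T]
r1 m[X2→φ5] = [T, T, T]
r1 m[X2→φ7] = [T, T, T]
r1 m[X14→φ3] = [T, T, T]
r1 m[X14→φ8] = [T, T, T]
r2 m[φ0→X12] = [T, T, T]
r2 m[φ0→X9] = [T, T, T]
r2 m[φ1→X9] = [T, T, T]
r2 m[φ1→X2] = [T, T, T]
r2 m[φ2→X9] = [T, T, T]
r2 m[φ2→X10] = [T, T, T]
r2 m[φ3→X9] = [T, T, T]
r2 m[φ3→X14] = [T, T, T]
r2 m[φ4→X10] = [T, T, F]
r2 m[φ4→X2] = [T, T, T]
r2 m[φ5→X12] = [T, T, T]
r2 m[φ5→X2] = [T, T, T]
r2 m[φ6→X9] = [T, T, F]
r2 m[φ6→X10] = [T, T, F]
r2 m[φ7→X12] = [T, T, T]
r2 m[φ7→X2] = [T, T, T]
r2 m[φ8→X9] = [T, F, T]
r2 m[φ8→X14] = [T, T, T]
r2 m[X12→φ0] = [T, T, T]
r2 m[X12→φ5] = [T, T, T]
r2 m[X12→φ7] = [T, T, T]
r2 m[X9→φ0] = [T, F, F]
r2 m[X9→φ1] = [T, F, F]
r2 m[X9→φ2] = [T, F, F]
r2 m[X9→φ3] = [T, F, F]
r2 m[X9→φ6] = [T, F, T]
r2 m[X9→φ8] = [T, T, F]
r2 m[X10→φ2] = [T, T, F]
r2 m[X10→φ4] = [T, T, F]
r2 m[X10→φ6] = [T, T, F]
r2 m[X2→φ1] = [T, T, T]
r2 m[X2→φ4] = [T, T, T]
r2 m[X2→φ5] = [T, T, T]
r2 m[X2→φ7] = [T, T, T]
r2 m[X14→φ3] = [T, T, T]
r2 m[X14→φ8] = [T, T, T]
r3 m[φ0→X12] = [T, F, T]
r3 m[φ0→X9] = [T, T, T]
r3 m[φ1→X9] = [T, T, T]
r3 m[φ1→X2] = [T, T, T]
r3 m[φ2→X9] = [T, T, T]
r3 m[φ2→X10] = [T, T, F]
r3 m[φ3→X9] = [T, T, T]
r3 m[φ3→X14] = [F, T, T]
r3 m[φ4→X10] = [T, T, F]
r3 m[φ4→X2] = [T, T, T]
r3 m[φ5→X12] = [T, T, T]
r3 m[φ5→X2] = [T, T, T]
r3 m[φ6→X9] = [T, T, F]
r3 m[φ6→X10] = [T, T, F]
r3 m[φ7→X12] = [T, T, T]
r3 m[φ7→X2] = [T, T, T]
r3 m[φ8→X9] = [T, F, T]
r3 m[φ8→X14] = [T, T, T]
r3 m[X12→φ0] = [T, T, T]
r3 m[X12→φ5] = [T, T, T]
r3 m[X12→φ7] = [T, T, T]
r3 m[X9→φ0] = [T, F, F]
r3 m[X9→φ1] = [T, F, F]
r3 m[X9→φ2] = [T, F, F]
r3 m[X9→φ3] = [T, F, F]
r3 m[X9→φ6] = [T, F, T]
r3 m[X9→φ8] = [T, T, F]
r3 m[X10→φ2] = [T, T, F]
r3 m[X10→φ4] = [T, T, F]
r3 m[X10→φ6] = [T, T, F]
r3 m[X2→φ1] = [T, T, T]
r3 m[X2→φ4] = [T, T, T]
r3 m[X2→φ5] = [T, T, T]
r3 m[X2→φ7] = [T, T, T]
r3 m[X14→φ3] = [T, T, T]
r3 m[X14→φ8] = [T, T, T]
no fixed point within 3 rounds

NOT CONVERGED within 3 rounds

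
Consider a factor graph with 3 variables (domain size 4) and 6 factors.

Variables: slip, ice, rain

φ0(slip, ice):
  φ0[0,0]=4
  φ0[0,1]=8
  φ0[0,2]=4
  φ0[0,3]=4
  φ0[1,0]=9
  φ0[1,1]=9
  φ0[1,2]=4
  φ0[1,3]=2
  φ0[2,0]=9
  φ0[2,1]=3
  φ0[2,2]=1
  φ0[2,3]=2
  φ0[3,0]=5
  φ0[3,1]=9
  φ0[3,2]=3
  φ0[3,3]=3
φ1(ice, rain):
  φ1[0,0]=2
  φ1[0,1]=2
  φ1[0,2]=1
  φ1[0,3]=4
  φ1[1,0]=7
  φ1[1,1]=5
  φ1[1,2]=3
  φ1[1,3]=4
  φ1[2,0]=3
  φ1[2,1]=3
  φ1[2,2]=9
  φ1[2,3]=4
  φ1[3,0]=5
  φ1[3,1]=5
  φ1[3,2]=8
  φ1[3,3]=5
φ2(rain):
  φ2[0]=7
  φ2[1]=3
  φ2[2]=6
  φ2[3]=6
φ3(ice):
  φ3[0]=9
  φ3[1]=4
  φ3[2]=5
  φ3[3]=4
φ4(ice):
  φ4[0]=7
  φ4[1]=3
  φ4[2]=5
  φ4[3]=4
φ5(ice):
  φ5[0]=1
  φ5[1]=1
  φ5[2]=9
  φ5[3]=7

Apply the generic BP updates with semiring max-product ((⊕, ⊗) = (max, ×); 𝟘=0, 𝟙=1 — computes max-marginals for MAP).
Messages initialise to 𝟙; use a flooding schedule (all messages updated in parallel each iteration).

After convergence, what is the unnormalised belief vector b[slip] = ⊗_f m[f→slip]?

init: all messages = 𝟙 over 4 values
r1 m[φ0→slip] = [8, 9, 9, 9]
r1 m[φ0→ice] = [9, 9, 4, 4]
r1 m[φ1→ice] = [4, 7, 9, 8]
r1 m[φ1→rain] = [7, 5, 9, 5]
r1 m[φ2→rain] = [7, 3, 6, 6]
r1 m[φ3→ice] = [9, 4, 5, 4]
r1 m[φ4→ice] = [7, 3, 5, 4]
r1 m[φ5→ice] = [1, 1, 9, 7]
r1 m[slip→φ0] = [1, 1, 1, 1]
r1 m[ice→φ0] = [1, 1, 1, 1]
r1 m[ice→φ1] = [1, 1, 1, 1]
r1 m[ice→φ3] = [1, 1, 1, 1]
r1 m[ice→φ4] = [1, 1, 1, 1]
r1 m[ice→φ5] = [1, 1, 1, 1]
r1 m[rain→φ1] = [1, 1, 1, 1]
r1 m[rain→φ2] = [1, 1, 1, 1]
r2 m[φ0→slip] = [8, 9, 9, 9]
r2 m[φ0→ice] = [9, 9, 4, 4]
r2 m[φ1→ice] = [4, 7, 9, 8]
r2 m[φ1→rain] = [7, 5, 9, 5]
r2 m[φ2→rain] = [7, 3, 6, 6]
r2 m[φ3→ice] = [9, 4, 5, 4]
r2 m[φ4→ice] = [7, 3, 5, 4]
r2 m[φ5→ice] = [1, 1, 9, 7]
r2 m[slip→φ0] = [1, 1, 1, 1]
r2 m[ice→φ0] = [252, 84, 2025, 896]
r2 m[ice→φ1] = [567, 108, 900, 448]
r2 m[ice→φ3] = [252, 189, 1620, 896]
r2 m[ice→φ4] = [324, 252, 1620, 896]
r2 m[ice→φ5] = [2268, 756, 900, 512]
r2 m[rain→φ1] = [7, 3, 6, 6]
r2 m[rain→φ2] = [7, 5, 9, 5]
r3 m[φ0→slip] = [8100, 8100, 2268, 6075]
r3 m[φ0→ice] = [9, 9, 4, 4]
r3 m[φ1→ice] = [24, 49, 54, 48]
r3 m[φ1→rain] = [2700, 2700, 8100, 3600]
r3 m[φ2→rain] = [7, 3, 6, 6]
r3 m[φ3→ice] = [9, 4, 5, 4]
r3 m[φ4→ice] = [7, 3, 5, 4]
r3 m[φ5→ice] = [1, 1, 9, 7]
r3 m[slip→φ0] = [1, 1, 1, 1]
r3 m[ice→φ0] = [252, 84, 2025, 896]
r3 m[ice→φ1] = [567, 108, 900, 448]
r3 m[ice→φ3] = [252, 189, 1620, 896]
r3 m[ice→φ4] = [324, 252, 1620, 896]
r3 m[ice→φ5] = [2268, 756, 900, 512]
r3 m[rain→φ1] = [7, 3, 6, 6]
r3 m[rain→φ2] = [7, 5, 9, 5]
r4 m[φ0→slip] = [8100, 8100, 2268, 6075]
r4 m[φ0→ice] = [9, 9, 4, 4]
r4 m[φ1→ice] = [24, 49, 54, 48]
r4 m[φ1→rain] = [2700, 2700, 8100, 3600]
r4 m[φ2→rain] = [7, 3, 6, 6]
r4 m[φ3→ice] = [9, 4, 5, 4]
r4 m[φ4→ice] = [7, 3, 5, 4]
r4 m[φ5→ice] = [1, 1, 9, 7]
r4 m[slip→φ0] = [1, 1, 1, 1]
r4 m[ice→φ0] = [1512, 588, 12150, 5376]
r4 m[ice→φ1] = [567, 108, 900, 448]
r4 m[ice→φ3] = [1512, 1323, 9720, 5376]
r4 m[ice→φ4] = [1944, 1764, 9720, 5376]
r4 m[ice→φ5] = [13608, 5292, 5400, 3072]
r4 m[rain→φ1] = [7, 3, 6, 6]
r4 m[rain→φ2] = [2700, 2700, 8100, 3600]
r5 m[φ0→slip] = [48600, 48600, 13608, 36450]
r5 m[φ0→ice] = [9, 9, 4, 4]
r5 m[φ1→ice] = [24, 49, 54, 48]
r5 m[φ1→rain] = [2700, 2700, 8100, 3600]
r5 m[φ2→rain] = [7, 3, 6, 6]
r5 m[φ3→ice] = [9, 4, 5, 4]
r5 m[φ4→ice] = [7, 3, 5, 4]
r5 m[φ5→ice] = [1, 1, 9, 7]
r5 m[slip→φ0] = [1, 1, 1, 1]
r5 m[ice→φ0] = [1512, 588, 12150, 5376]
r5 m[ice→φ1] = [567, 108, 900, 448]
r5 m[ice→φ3] = [1512, 1323, 9720, 5376]
r5 m[ice→φ4] = [1944, 1764, 9720, 5376]
r5 m[ice→φ5] = [13608, 5292, 5400, 3072]
r5 m[rain→φ1] = [7, 3, 6, 6]
r5 m[rain→φ2] = [2700, 2700, 8100, 3600]
r6 m[φ0→slip] = [48600, 48600, 13608, 36450]
r6 m[φ0→ice] = [9, 9, 4, 4]
r6 m[φ1→ice] = [24, 49, 54, 48]
r6 m[φ1→rain] = [2700, 2700, 8100, 3600]
r6 m[φ2→rain] = [7, 3, 6, 6]
r6 m[φ3→ice] = [9, 4, 5, 4]
r6 m[φ4→ice] = [7, 3, 5, 4]
r6 m[φ5→ice] = [1, 1, 9, 7]
r6 m[slip→φ0] = [1, 1, 1, 1]
r6 m[ice→φ0] = [1512, 588, 12150, 5376]
r6 m[ice→φ1] = [567, 108, 900, 448]
r6 m[ice→φ3] = [1512, 1323, 9720, 5376]
r6 m[ice→φ4] = [1944, 1764, 9720, 5376]
r6 m[ice→φ5] = [13608, 5292, 5400, 3072]
r6 m[rain→φ1] = [7, 3, 6, 6]
r6 m[rain→φ2] = [2700, 2700, 8100, 3600]
fixed point reached at round 6
b[slip] = ⊗ incoming = [48600, 48600, 13608, 36450]

b[slip] = [48600, 48600, 13608, 36450]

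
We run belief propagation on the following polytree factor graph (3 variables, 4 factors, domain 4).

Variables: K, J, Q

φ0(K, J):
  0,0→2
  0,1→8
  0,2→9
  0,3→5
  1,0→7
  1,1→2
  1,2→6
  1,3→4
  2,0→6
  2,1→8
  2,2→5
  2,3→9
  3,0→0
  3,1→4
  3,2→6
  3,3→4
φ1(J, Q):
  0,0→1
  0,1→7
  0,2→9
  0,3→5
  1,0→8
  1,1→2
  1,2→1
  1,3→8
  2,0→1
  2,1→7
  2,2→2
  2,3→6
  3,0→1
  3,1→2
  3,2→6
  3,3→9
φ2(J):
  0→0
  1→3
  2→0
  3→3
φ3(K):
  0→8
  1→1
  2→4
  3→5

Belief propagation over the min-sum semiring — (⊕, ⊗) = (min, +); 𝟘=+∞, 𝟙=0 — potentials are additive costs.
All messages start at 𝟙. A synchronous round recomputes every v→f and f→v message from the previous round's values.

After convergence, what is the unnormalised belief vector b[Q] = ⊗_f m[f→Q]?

init: all messages = 𝟙 over 4 values
r1 m[φ0→K] = [2, 2, 5, 0]
r1 m[φ0→J] = [0, 2, 5, 4]
r1 m[φ1→J] = [1, 1, 1, 1]
r1 m[φ1→Q] = [1, 2, 1, 5]
r1 m[φ2→J] = [0, 3, 0, 3]
r1 m[φ3→K] = [8, 1, 4, 5]
r1 m[K→φ0] = [0, 0, 0, 0]
r1 m[K→φ3] = [0, 0, 0, 0]
r1 m[J→φ0] = [0, 0, 0, 0]
r1 m[J→φ1] = [0, 0, 0, 0]
r1 m[J→φ2] = [0, 0, 0, 0]
r1 m[Q→φ1] = [0, 0, 0, 0]
r2 m[φ0→K] = [2, 2, 5, 0]
r2 m[φ0→J] = [0, 2, 5, 4]
r2 m[φ1→J] = [1, 1, 1, 1]
r2 m[φ1→Q] = [1, 2, 1, 5]
r2 m[φ2→J] = [0, 3, 0, 3]
r2 m[φ3→K] = [8, 1, 4, 5]
r2 m[K→φ0] = [8, 1, 4, 5]
r2 m[K→φ3] = [2, 2, 5, 0]
r2 m[J→φ0] = [1, 4, 1, 4]
r2 m[J→φ1] = [0, 5, 5, 7]
r2 m[J→φ2] = [1, 3, 6, 5]
r2 m[Q→φ1] = [0, 0, 0, 0]
r3 m[φ0→K] = [3, 6, 6, 1]
r3 m[φ0→J] = [5, 3, 7, 5]
r3 m[φ1→J] = [1, 1, 1, 1]
r3 m[φ1→Q] = [1, 7, 6, 5]
r3 m[φ2→J] = [0, 3, 0, 3]
r3 m[φ3→K] = [8, 1, 4, 5]
r3 m[K→φ0] = [8, 1, 4, 5]
r3 m[K→φ3] = [2, 2, 5, 0]
r3 m[J→φ0] = [1, 4, 1, 4]
r3 m[J→φ1] = [0, 5, 5, 7]
r3 m[J→φ2] = [1, 3, 6, 5]
r3 m[Q→φ1] = [0, 0, 0, 0]
r4 m[φ0→K] = [3, 6, 6, 1]
r4 m[φ0→J] = [5, 3, 7, 5]
r4 m[φ1→J] = [1, 1, 1, 1]
r4 m[φ1→Q] = [1, 7, 6, 5]
r4 m[φ2→J] = [0, 3, 0, 3]
r4 m[φ3→K] = [8, 1, 4, 5]
r4 m[K→φ0] = [8, 1, 4, 5]
r4 m[K→φ3] = [3, 6, 6, 1]
r4 m[J→φ0] = [1, 4, 1, 4]
r4 m[J→φ1] = [5, 6, 7, 8]
r4 m[J→φ2] = [6, 4, 8, 6]
r4 m[Q→φ1] = [0, 0, 0, 0]
r5 m[φ0→K] = [3, 6, 6, 1]
r5 m[φ0→J] = [5, 3, 7, 5]
r5 m[φ1→J] = [1, 1, 1, 1]
r5 m[φ1→Q] = [6, 8, 7, 10]
r5 m[φ2→J] = [0, 3, 0, 3]
r5 m[φ3→K] = [8, 1, 4, 5]
r5 m[K→φ0] = [8, 1, 4, 5]
r5 m[K→φ3] = [3, 6, 6, 1]
r5 m[J→φ0] = [1, 4, 1, 4]
r5 m[J→φ1] = [5, 6, 7, 8]
r5 m[J→φ2] = [6, 4, 8, 6]
r5 m[Q→φ1] = [0, 0, 0, 0]
r6 m[φ0→K] = [3, 6, 6, 1]
r6 m[φ0→J] = [5, 3, 7, 5]
r6 m[φ1→J] = [1, 1, 1, 1]
r6 m[φ1→Q] = [6, 8, 7, 10]
r6 m[φ2→J] = [0, 3, 0, 3]
r6 m[φ3→K] = [8, 1, 4, 5]
r6 m[K→φ0] = [8, 1, 4, 5]
r6 m[K→φ3] = [3, 6, 6, 1]
r6 m[J→φ0] = [1, 4, 1, 4]
r6 m[J→φ1] = [5, 6, 7, 8]
r6 m[J→φ2] = [6, 4, 8, 6]
r6 m[Q→φ1] = [0, 0, 0, 0]
fixed point reached at round 6
b[Q] = ⊗ incoming = [6, 8, 7, 10]

b[Q] = [6, 8, 7, 10]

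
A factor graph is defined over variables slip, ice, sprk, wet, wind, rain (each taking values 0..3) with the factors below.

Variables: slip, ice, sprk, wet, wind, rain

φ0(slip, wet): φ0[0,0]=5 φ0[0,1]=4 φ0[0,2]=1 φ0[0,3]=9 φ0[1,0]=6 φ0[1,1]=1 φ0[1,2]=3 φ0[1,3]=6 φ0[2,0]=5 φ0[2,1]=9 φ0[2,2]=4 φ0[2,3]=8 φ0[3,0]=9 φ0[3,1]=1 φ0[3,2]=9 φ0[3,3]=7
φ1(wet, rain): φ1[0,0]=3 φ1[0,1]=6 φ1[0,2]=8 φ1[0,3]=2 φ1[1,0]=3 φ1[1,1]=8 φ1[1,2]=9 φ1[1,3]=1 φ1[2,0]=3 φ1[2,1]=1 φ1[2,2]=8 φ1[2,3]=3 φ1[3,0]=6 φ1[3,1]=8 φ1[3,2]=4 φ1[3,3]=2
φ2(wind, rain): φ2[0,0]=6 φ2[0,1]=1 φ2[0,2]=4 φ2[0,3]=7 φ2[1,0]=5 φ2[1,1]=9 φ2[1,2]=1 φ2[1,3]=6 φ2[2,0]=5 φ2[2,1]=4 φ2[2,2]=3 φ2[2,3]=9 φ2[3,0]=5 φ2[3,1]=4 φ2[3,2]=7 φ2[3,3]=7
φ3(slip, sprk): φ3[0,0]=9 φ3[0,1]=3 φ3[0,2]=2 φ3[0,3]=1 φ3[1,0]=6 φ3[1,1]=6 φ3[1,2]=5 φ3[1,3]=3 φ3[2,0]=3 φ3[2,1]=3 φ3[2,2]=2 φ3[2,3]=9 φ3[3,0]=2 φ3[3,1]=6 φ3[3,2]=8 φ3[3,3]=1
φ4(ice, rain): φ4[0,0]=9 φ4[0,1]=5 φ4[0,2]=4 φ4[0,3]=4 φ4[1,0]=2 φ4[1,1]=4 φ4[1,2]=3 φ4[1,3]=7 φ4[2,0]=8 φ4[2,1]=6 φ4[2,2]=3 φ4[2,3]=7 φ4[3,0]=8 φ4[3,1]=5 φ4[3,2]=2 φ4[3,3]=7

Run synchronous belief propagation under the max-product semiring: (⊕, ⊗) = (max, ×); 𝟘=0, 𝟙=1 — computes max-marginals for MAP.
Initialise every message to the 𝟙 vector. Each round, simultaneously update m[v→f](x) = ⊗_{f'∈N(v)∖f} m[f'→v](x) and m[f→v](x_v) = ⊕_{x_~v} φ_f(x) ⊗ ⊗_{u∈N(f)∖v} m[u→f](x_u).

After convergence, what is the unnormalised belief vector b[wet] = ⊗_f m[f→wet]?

b[wet] = [23328, 34992, 16128, 34992]

init: all messages = 𝟙 over 4 values
r1 m[φ0→slip] = [9, 6, 9, 9]
r1 m[φ0→wet] = [9, 9, 9, 9]
r1 m[φ1→wet] = [8, 9, 8, 8]
r1 m[φ1→rain] = [6, 8, 9, 3]
r1 m[φ2→wind] = [7, 9, 9, 7]
r1 m[φ2→rain] = [6, 9, 7, 9]
r1 m[φ3→slip] = [9, 6, 9, 8]
r1 m[φ3→sprk] = [9, 6, 8, 9]
r1 m[φ4→ice] = [9, 7, 8, 8]
r1 m[φ4→rain] = [9, 6, 4, 7]
r1 m[slip→φ0] = [1, 1, 1, 1]
r1 m[slip→φ3] = [1, 1, 1, 1]
r1 m[ice→φ4] = [1, 1, 1, 1]
r1 m[sprk→φ3] = [1, 1, 1, 1]
r1 m[wet→φ0] = [1, 1, 1, 1]
r1 m[wet→φ1] = [1, 1, 1, 1]
r1 m[wind→φ2] = [1, 1, 1, 1]
r1 m[rain→φ1] = [1, 1, 1, 1]
r1 m[rain→φ2] = [1, 1, 1, 1]
r1 m[rain→φ4] = [1, 1, 1, 1]
r2 m[φ0→slip] = [9, 6, 9, 9]
r2 m[φ0→wet] = [9, 9, 9, 9]
r2 m[φ1→wet] = [8, 9, 8, 8]
r2 m[φ1→rain] = [6, 8, 9, 3]
r2 m[φ2→wind] = [7, 9, 9, 7]
r2 m[φ2→rain] = [6, 9, 7, 9]
r2 m[φ3→slip] = [9, 6, 9, 8]
r2 m[φ3→sprk] = [9, 6, 8, 9]
r2 m[φ4→ice] = [9, 7, 8, 8]
r2 m[φ4→rain] = [9, 6, 4, 7]
r2 m[slip→φ0] = [9, 6, 9, 8]
r2 m[slip→φ3] = [9, 6, 9, 9]
r2 m[ice→φ4] = [1, 1, 1, 1]
r2 m[sprk→φ3] = [1, 1, 1, 1]
r2 m[wet→φ0] = [8, 9, 8, 8]
r2 m[wet→φ1] = [9, 9, 9, 9]
r2 m[wind→φ2] = [1, 1, 1, 1]
r2 m[rain→φ1] = [54, 54, 28, 63]
r2 m[rain→φ2] = [54, 48, 36, 21]
r2 m[rain→φ4] = [36, 72, 63, 27]
r3 m[φ0→slip] = [72, 48, 81, 72]
r3 m[φ0→wet] = [72, 81, 72, 81]
r3 m[φ1→wet] = [324, 432, 224, 432]
r3 m[φ1→rain] = [54, 72, 81, 27]
r3 m[φ2→wind] = [324, 432, 270, 270]
r3 m[φ2→rain] = [6, 9, 7, 9]
r3 m[φ3→slip] = [9, 6, 9, 8]
r3 m[φ3→sprk] = [81, 54, 72, 81]
r3 m[φ4→ice] = [360, 288, 432, 360]
r3 m[φ4→rain] = [9, 6, 4, 7]
r3 m[slip→φ0] = [9, 6, 9, 8]
r3 m[slip→φ3] = [9, 6, 9, 9]
r3 m[ice→φ4] = [1, 1, 1, 1]
r3 m[sprk→φ3] = [1, 1, 1, 1]
r3 m[wet→φ0] = [8, 9, 8, 8]
r3 m[wet→φ1] = [9, 9, 9, 9]
r3 m[wind→φ2] = [1, 1, 1, 1]
r3 m[rain→φ1] = [54, 54, 28, 63]
r3 m[rain→φ2] = [54, 48, 36, 21]
r3 m[rain→φ4] = [36, 72, 63, 27]
r4 m[φ0→slip] = [72, 48, 81, 72]
r4 m[φ0→wet] = [72, 81, 72, 81]
r4 m[φ1→wet] = [324, 432, 224, 432]
r4 m[φ1→rain] = [54, 72, 81, 27]
r4 m[φ2→wind] = [324, 432, 270, 270]
r4 m[φ2→rain] = [6, 9, 7, 9]
r4 m[φ3→slip] = [9, 6, 9, 8]
r4 m[φ3→sprk] = [81, 54, 72, 81]
r4 m[φ4→ice] = [360, 288, 432, 360]
r4 m[φ4→rain] = [9, 6, 4, 7]
r4 m[slip→φ0] = [9, 6, 9, 8]
r4 m[slip→φ3] = [72, 48, 81, 72]
r4 m[ice→φ4] = [1, 1, 1, 1]
r4 m[sprk→φ3] = [1, 1, 1, 1]
r4 m[wet→φ0] = [324, 432, 224, 432]
r4 m[wet→φ1] = [72, 81, 72, 81]
r4 m[wind→φ2] = [1, 1, 1, 1]
r4 m[rain→φ1] = [54, 54, 28, 63]
r4 m[rain→φ2] = [486, 432, 324, 189]
r4 m[rain→φ4] = [324, 648, 567, 243]
r5 m[φ0→slip] = [3888, 2592, 3888, 3024]
r5 m[φ0→wet] = [72, 81, 72, 81]
r5 m[φ1→wet] = [324, 432, 224, 432]
r5 m[φ1→rain] = [486, 648, 729, 216]
r5 m[φ2→wind] = [2916, 3888, 2430, 2430]
r5 m[φ2→rain] = [6, 9, 7, 9]
r5 m[φ3→slip] = [9, 6, 9, 8]
r5 m[φ3→sprk] = [648, 432, 576, 729]
r5 m[φ4→ice] = [3240, 2592, 3888, 3240]
r5 m[φ4→rain] = [9, 6, 4, 7]
r5 m[slip→φ0] = [9, 6, 9, 8]
r5 m[slip→φ3] = [72, 48, 81, 72]
r5 m[ice→φ4] = [1, 1, 1, 1]
r5 m[sprk→φ3] = [1, 1, 1, 1]
r5 m[wet→φ0] = [324, 432, 224, 432]
r5 m[wet→φ1] = [72, 81, 72, 81]
r5 m[wind→φ2] = [1, 1, 1, 1]
r5 m[rain→φ1] = [54, 54, 28, 63]
r5 m[rain→φ2] = [486, 432, 324, 189]
r5 m[rain→φ4] = [324, 648, 567, 243]
r6 m[φ0→slip] = [3888, 2592, 3888, 3024]
r6 m[φ0→wet] = [72, 81, 72, 81]
r6 m[φ1→wet] = [324, 432, 224, 432]
r6 m[φ1→rain] = [486, 648, 729, 216]
r6 m[φ2→wind] = [2916, 3888, 2430, 2430]
r6 m[φ2→rain] = [6, 9, 7, 9]
r6 m[φ3→slip] = [9, 6, 9, 8]
r6 m[φ3→sprk] = [648, 432, 576, 729]
r6 m[φ4→ice] = [3240, 2592, 3888, 3240]
r6 m[φ4→rain] = [9, 6, 4, 7]
r6 m[slip→φ0] = [9, 6, 9, 8]
r6 m[slip→φ3] = [3888, 2592, 3888, 3024]
r6 m[ice→φ4] = [1, 1, 1, 1]
r6 m[sprk→φ3] = [1, 1, 1, 1]
r6 m[wet→φ0] = [324, 432, 224, 432]
r6 m[wet→φ1] = [72, 81, 72, 81]
r6 m[wind→φ2] = [1, 1, 1, 1]
r6 m[rain→φ1] = [54, 54, 28, 63]
r6 m[rain→φ2] = [4374, 3888, 2916, 1512]
r6 m[rain→φ4] = [2916, 5832, 5103, 1944]
r7 m[φ0→slip] = [3888, 2592, 3888, 3024]
r7 m[φ0→wet] = [72, 81, 72, 81]
r7 m[φ1→wet] = [324, 432, 224, 432]
r7 m[φ1→rain] = [486, 648, 729, 216]
r7 m[φ2→wind] = [26244, 34992, 21870, 21870]
r7 m[φ2→rain] = [6, 9, 7, 9]
r7 m[φ3→slip] = [9, 6, 9, 8]
r7 m[φ3→sprk] = [34992, 18144, 24192, 34992]
r7 m[φ4→ice] = [29160, 23328, 34992, 29160]
r7 m[φ4→rain] = [9, 6, 4, 7]
r7 m[slip→φ0] = [9, 6, 9, 8]
r7 m[slip→φ3] = [3888, 2592, 3888, 3024]
r7 m[ice→φ4] = [1, 1, 1, 1]
r7 m[sprk→φ3] = [1, 1, 1, 1]
r7 m[wet→φ0] = [324, 432, 224, 432]
r7 m[wet→φ1] = [72, 81, 72, 81]
r7 m[wind→φ2] = [1, 1, 1, 1]
r7 m[rain→φ1] = [54, 54, 28, 63]
r7 m[rain→φ2] = [4374, 3888, 2916, 1512]
r7 m[rain→φ4] = [2916, 5832, 5103, 1944]
r8 m[φ0→slip] = [3888, 2592, 3888, 3024]
r8 m[φ0→wet] = [72, 81, 72, 81]
r8 m[φ1→wet] = [324, 432, 224, 432]
r8 m[φ1→rain] = [486, 648, 729, 216]
r8 m[φ2→wind] = [26244, 34992, 21870, 21870]
r8 m[φ2→rain] = [6, 9, 7, 9]
r8 m[φ3→slip] = [9, 6, 9, 8]
r8 m[φ3→sprk] = [34992, 18144, 24192, 34992]
r8 m[φ4→ice] = [29160, 23328, 34992, 29160]
r8 m[φ4→rain] = [9, 6, 4, 7]
r8 m[slip→φ0] = [9, 6, 9, 8]
r8 m[slip→φ3] = [3888, 2592, 3888, 3024]
r8 m[ice→φ4] = [1, 1, 1, 1]
r8 m[sprk→φ3] = [1, 1, 1, 1]
r8 m[wet→φ0] = [324, 432, 224, 432]
r8 m[wet→φ1] = [72, 81, 72, 81]
r8 m[wind→φ2] = [1, 1, 1, 1]
r8 m[rain→φ1] = [54, 54, 28, 63]
r8 m[rain→φ2] = [4374, 3888, 2916, 1512]
r8 m[rain→φ4] = [2916, 5832, 5103, 1944]
fixed point reached at round 8
b[wet] = ⊗ incoming = [23328, 34992, 16128, 34992]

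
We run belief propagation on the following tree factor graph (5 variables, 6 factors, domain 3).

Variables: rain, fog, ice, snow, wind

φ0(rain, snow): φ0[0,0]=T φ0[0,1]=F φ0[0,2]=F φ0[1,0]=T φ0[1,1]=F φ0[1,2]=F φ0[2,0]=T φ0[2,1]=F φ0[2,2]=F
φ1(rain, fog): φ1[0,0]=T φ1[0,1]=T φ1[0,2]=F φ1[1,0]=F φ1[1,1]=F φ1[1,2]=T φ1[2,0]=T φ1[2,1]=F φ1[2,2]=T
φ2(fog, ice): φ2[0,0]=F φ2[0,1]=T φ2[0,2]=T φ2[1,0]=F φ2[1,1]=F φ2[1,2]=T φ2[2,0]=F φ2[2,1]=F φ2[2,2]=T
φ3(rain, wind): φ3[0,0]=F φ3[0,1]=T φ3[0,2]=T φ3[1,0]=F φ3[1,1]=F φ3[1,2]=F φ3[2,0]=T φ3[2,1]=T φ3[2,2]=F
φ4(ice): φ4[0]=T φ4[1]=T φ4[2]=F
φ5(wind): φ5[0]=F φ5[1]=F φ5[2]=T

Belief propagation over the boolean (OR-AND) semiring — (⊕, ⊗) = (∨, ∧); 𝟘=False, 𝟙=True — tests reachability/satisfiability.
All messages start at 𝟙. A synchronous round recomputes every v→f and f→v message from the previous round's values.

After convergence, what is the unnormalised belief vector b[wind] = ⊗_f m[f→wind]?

init: all messages = 𝟙 over 3 values
r1 m[φ0→rain] = [T, T, T]
r1 m[φ0→snow] = [T, F, F]
r1 m[φ1→rain] = [T, T, T]
r1 m[φ1→fog] = [T, T, T]
r1 m[φ2→fog] = [T, T, T]
r1 m[φ2→ice] = [F, T, T]
r1 m[φ3→rain] = [T, F, T]
r1 m[φ3→wind] = [T, T, T]
r1 m[φ4→ice] = [T, T, F]
r1 m[φ5→wind] = [F, F, T]
r1 m[rain→φ0] = [T, T, T]
r1 m[rain→φ1] = [T, T, T]
r1 m[rain→φ3] = [T, T, T]
r1 m[fog→φ1] = [T, T, T]
r1 m[fog→φ2] = [T, T, T]
r1 m[ice→φ2] = [T, T, T]
r1 m[ice→φ4] = [T, T, T]
r1 m[snow→φ0] = [T, T, T]
r1 m[wind→φ3] = [T, T, T]
r1 m[wind→φ5] = [T, T, T]
r2 m[φ0→rain] = [T, T, T]
r2 m[φ0→snow] = [T, F, F]
r2 m[φ1→rain] = [T, T, T]
r2 m[φ1→fog] = [T, T, T]
r2 m[φ2→fog] = [T, T, T]
r2 m[φ2→ice] = [F, T, T]
r2 m[φ3→rain] = [T, F, T]
r2 m[φ3→wind] = [T, T, T]
r2 m[φ4→ice] = [T, T, F]
r2 m[φ5→wind] = [F, F, T]
r2 m[rain→φ0] = [T, F, T]
r2 m[rain→φ1] = [T, F, T]
r2 m[rain→φ3] = [T, T, T]
r2 m[fog→φ1] = [T, T, T]
r2 m[fog→φ2] = [T, T, T]
r2 m[ice→φ2] = [T, T, F]
r2 m[ice→φ4] = [F, T, T]
r2 m[snow→φ0] = [T, T, T]
r2 m[wind→φ3] = [F, F, T]
r2 m[wind→φ5] = [T, T, T]
r3 m[φ0→rain] = [T, T, T]
r3 m[φ0→snow] = [T, F, F]
r3 m[φ1→rain] = [T, T, T]
r3 m[φ1→fog] = [T, T, T]
r3 m[φ2→fog] = [T, F, F]
r3 m[φ2→ice] = [F, T, T]
r3 m[φ3→rain] = [T, F, F]
r3 m[φ3→wind] = [T, T, T]
r3 m[φ4→ice] = [T, T, F]
r3 m[φ5→wind] = [F, F, T]
r3 m[rain→φ0] = [T, F, T]
r3 m[rain→φ1] = [T, F, T]
r3 m[rain→φ3] = [T, T, T]
r3 m[fog→φ1] = [T, T, T]
r3 m[fog→φ2] = [T, T, T]
r3 m[ice→φ2] = [T, T, F]
r3 m[ice→φ4] = [F, T, T]
r3 m[snow→φ0] = [T, T, T]
r3 m[wind→φ3] = [F, F, T]
r3 m[wind→φ5] = [T, T, T]
r4 m[φ0→rain] = [T, T, T]
r4 m[φ0→snow] = [T, F, F]
r4 m[φ1→rain] = [T, T, T]
r4 m[φ1→fog] = [T, T, T]
r4 m[φ2→fog] = [T, F, F]
r4 m[φ2→ice] = [F, T, T]
r4 m[φ3→rain] = [T, F, F]
r4 m[φ3→wind] = [T, T, T]
r4 m[φ4→ice] = [T, T, F]
r4 m[φ5→wind] = [F, F, T]
r4 m[rain→φ0] = [T, F, F]
r4 m[rain→φ1] = [T, F, F]
r4 m[rain→φ3] = [T, T, T]
r4 m[fog→φ1] = [T, F, F]
r4 m[fog→φ2] = [T, T, T]
r4 m[ice→φ2] = [T, T, F]
r4 m[ice→φ4] = [F, T, T]
r4 m[snow→φ0] = [T, T, T]
r4 m[wind→φ3] = [F, F, T]
r4 m[wind→φ5] = [T, T, T]
r5 m[φ0→rain] = [T, T, T]
r5 m[φ0→snow] = [T, F, F]
r5 m[φ1→rain] = [T, F, T]
r5 m[φ1→fog] = [T, T, F]
r5 m[φ2→fog] = [T, F, F]
r5 m[φ2→ice] = [F, T, T]
r5 m[φ3→rain] = [T, F, F]
r5 m[φ3→wind] = [T, T, T]
r5 m[φ4→ice] = [T, T, F]
r5 m[φ5→wind] = [F, F, T]
r5 m[rain→φ0] = [T, F, F]
r5 m[rain→φ1] = [T, F, F]
r5 m[rain→φ3] = [T, T, T]
r5 m[fog→φ1] = [T, F, F]
r5 m[fog→φ2] = [T, T, T]
r5 m[ice→φ2] = [T, T, F]
r5 m[ice→φ4] = [F, T, T]
r5 m[snow→φ0] = [T, T, T]
r5 m[wind→φ3] = [F, F, T]
r5 m[wind→φ5] = [T, T, T]
r6 m[φ0→rain] = [T, T, T]
r6 m[φ0→snow] = [T, F, F]
r6 m[φ1→rain] = [T, F, T]
r6 m[φ1→fog] = [T, T, F]
r6 m[φ2→fog] = [T, F, F]
r6 m[φ2→ice] = [F, T, T]
r6 m[φ3→rain] = [T, F, F]
r6 m[φ3→wind] = [T, T, T]
r6 m[φ4→ice] = [T, T, F]
r6 m[φ5→wind] = [F, F, T]
r6 m[rain→φ0] = [T, F, F]
r6 m[rain→φ1] = [T, F, F]
r6 m[rain→φ3] = [T, F, T]
r6 m[fog→φ1] = [T, F, F]
r6 m[fog→φ2] = [T, T, F]
r6 m[ice→φ2] = [T, T, F]
r6 m[ice→φ4] = [F, T, T]
r6 m[snow→φ0] = [T, T, T]
r6 m[wind→φ3] = [F, F, T]
r6 m[wind→φ5] = [T, T, T]
r7 m[φ0→rain] = [T, T, T]
r7 m[φ0→snow] = [T, F, F]
r7 m[φ1→rain] = [T, F, T]
r7 m[φ1→fog] = [T, T, F]
r7 m[φ2→fog] = [T, F, F]
r7 m[φ2→ice] = [F, T, T]
r7 m[φ3→rain] = [T, F, F]
r7 m[φ3→wind] = [T, T, T]
r7 m[φ4→ice] = [T, T, F]
r7 m[φ5→wind] = [F, F, T]
r7 m[rain→φ0] = [T, F, F]
r7 m[rain→φ1] = [T, F, F]
r7 m[rain→φ3] = [T, F, T]
r7 m[fog→φ1] = [T, F, F]
r7 m[fog→φ2] = [T, T, F]
r7 m[ice→φ2] = [T, T, F]
r7 m[ice→φ4] = [F, T, T]
r7 m[snow→φ0] = [T, T, T]
r7 m[wind→φ3] = [F, F, T]
r7 m[wind→φ5] = [T, T, T]
fixed point reached at round 7
b[wind] = ⊗ incoming = [F, F, T]

b[wind] = [F, F, T]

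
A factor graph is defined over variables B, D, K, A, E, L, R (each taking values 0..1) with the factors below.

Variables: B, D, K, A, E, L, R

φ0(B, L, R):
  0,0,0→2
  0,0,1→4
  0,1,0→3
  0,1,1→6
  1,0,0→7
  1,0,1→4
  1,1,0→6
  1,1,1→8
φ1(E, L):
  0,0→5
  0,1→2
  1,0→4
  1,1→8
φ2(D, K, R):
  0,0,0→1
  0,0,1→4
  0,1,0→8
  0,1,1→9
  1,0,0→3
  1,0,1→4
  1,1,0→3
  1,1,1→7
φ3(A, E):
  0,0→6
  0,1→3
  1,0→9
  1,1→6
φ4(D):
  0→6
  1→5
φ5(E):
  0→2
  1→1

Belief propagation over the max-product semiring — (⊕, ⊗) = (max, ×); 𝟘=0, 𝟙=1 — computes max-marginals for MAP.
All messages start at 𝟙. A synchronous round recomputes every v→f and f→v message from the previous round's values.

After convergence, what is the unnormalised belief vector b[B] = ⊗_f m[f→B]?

init: all messages = 𝟙 over 2 values
r1 m[φ0→B] = [6, 8]
r1 m[φ0→L] = [7, 8]
r1 m[φ0→R] = [7, 8]
r1 m[φ1→E] = [5, 8]
r1 m[φ1→L] = [5, 8]
r1 m[φ2→D] = [9, 7]
r1 m[φ2→K] = [4, 9]
r1 m[φ2→R] = [8, 9]
r1 m[φ3→A] = [6, 9]
r1 m[φ3→E] = [9, 6]
r1 m[φ4→D] = [6, 5]
r1 m[φ5→E] = [2, 1]
r1 m[B→φ0] = [1, 1]
r1 m[D→φ2] = [1, 1]
r1 m[D→φ4] = [1, 1]
r1 m[K→φ2] = [1, 1]
r1 m[A→φ3] = [1, 1]
r1 m[E→φ1] = [1, 1]
r1 m[E→φ3] = [1, 1]
r1 m[E→φ5] = [1, 1]
r1 m[L→φ0] = [1, 1]
r1 m[L→φ1] = [1, 1]
r1 m[R→φ0] = [1, 1]
r1 m[R→φ2] = [1, 1]
r2 m[φ0→B] = [6, 8]
r2 m[φ0→L] = [7, 8]
r2 m[φ0→R] = [7, 8]
r2 m[φ1→E] = [5, 8]
r2 m[φ1→L] = [5, 8]
r2 m[φ2→D] = [9, 7]
r2 m[φ2→K] = [4, 9]
r2 m[φ2→R] = [8, 9]
r2 m[φ3→A] = [6, 9]
r2 m[φ3→E] = [9, 6]
r2 m[φ4→D] = [6, 5]
r2 m[φ5→E] = [2, 1]
r2 m[B→φ0] = [1, 1]
r2 m[D→φ2] = [6, 5]
r2 m[D→φ4] = [9, 7]
r2 m[K→φ2] = [1, 1]
r2 m[A→φ3] = [1, 1]
r2 m[E→φ1] = [18, 6]
r2 m[E→φ3] = [10, 8]
r2 m[E→φ5] = [45, 48]
r2 m[L→φ0] = [5, 8]
r2 m[L→φ1] = [7, 8]
r2 m[R→φ0] = [8, 9]
r2 m[R→φ2] = [7, 8]
r3 m[φ0→B] = [432, 576]
r3 m[φ0→L] = [56, 72]
r3 m[φ0→R] = [48, 64]
r3 m[φ1→E] = [35, 64]
r3 m[φ1→L] = [90, 48]
r3 m[φ2→D] = [72, 56]
r3 m[φ2→K] = [192, 432]
r3 m[φ2→R] = [48, 54]
r3 m[φ3→A] = [60, 90]
r3 m[φ3→E] = [9, 6]
r3 m[φ4→D] = [6, 5]
r3 m[φ5→E] = [2, 1]
r3 m[B→φ0] = [1, 1]
r3 m[D→φ2] = [6, 5]
r3 m[D→φ4] = [9, 7]
r3 m[K→φ2] = [1, 1]
r3 m[A→φ3] = [1, 1]
r3 m[E→φ1] = [18, 6]
r3 m[E→φ3] = [10, 8]
r3 m[E→φ5] = [45, 48]
r3 m[L→φ0] = [5, 8]
r3 m[L→φ1] = [7, 8]
r3 m[R→φ0] = [8, 9]
r3 m[R→φ2] = [7, 8]
r4 m[φ0→B] = [432, 576]
r4 m[φ0→L] = [56, 72]
r4 m[φ0→R] = [48, 64]
r4 m[φ1→E] = [35, 64]
r4 m[φ1→L] = [90, 48]
r4 m[φ2→D] = [72, 56]
r4 m[φ2→K] = [192, 432]
r4 m[φ2→R] = [48, 54]
r4 m[φ3→A] = [60, 90]
r4 m[φ3→E] = [9, 6]
r4 m[φ4→D] = [6, 5]
r4 m[φ5→E] = [2, 1]
r4 m[B→φ0] = [1, 1]
r4 m[D→φ2] = [6, 5]
r4 m[D→φ4] = [72, 56]
r4 m[K→φ2] = [1, 1]
r4 m[A→φ3] = [1, 1]
r4 m[E→φ1] = [18, 6]
r4 m[E→φ3] = [70, 64]
r4 m[E→φ5] = [315, 384]
r4 m[L→φ0] = [90, 48]
r4 m[L→φ1] = [56, 72]
r4 m[R→φ0] = [48, 54]
r4 m[R→φ2] = [48, 64]
r5 m[φ0→B] = [19440, 30240]
r5 m[φ0→L] = [336, 432]
r5 m[φ0→R] = [630, 384]
r5 m[φ1→E] = [280, 576]
r5 m[φ1→L] = [90, 48]
r5 m[φ2→D] = [576, 448]
r5 m[φ2→K] = [1536, 3456]
r5 m[φ2→R] = [48, 54]
r5 m[φ3→A] = [420, 630]
r5 m[φ3→E] = [9, 6]
r5 m[φ4→D] = [6, 5]
r5 m[φ5→E] = [2, 1]
r5 m[B→φ0] = [1, 1]
r5 m[D→φ2] = [6, 5]
r5 m[D→φ4] = [72, 56]
r5 m[K→φ2] = [1, 1]
r5 m[A→φ3] = [1, 1]
r5 m[E→φ1] = [18, 6]
r5 m[E→φ3] = [70, 64]
r5 m[E→φ5] = [315, 384]
r5 m[L→φ0] = [90, 48]
r5 m[L→φ1] = [56, 72]
r5 m[R→φ0] = [48, 54]
r5 m[R→φ2] = [48, 64]
r6 m[φ0→B] = [19440, 30240]
r6 m[φ0→L] = [336, 432]
r6 m[φ0→R] = [630, 384]
r6 m[φ1→E] = [280, 576]
r6 m[φ1→L] = [90, 48]
r6 m[φ2→D] = [576, 448]
r6 m[φ2→K] = [1536, 3456]
r6 m[φ2→R] = [48, 54]
r6 m[φ3→A] = [420, 630]
r6 m[φ3→E] = [9, 6]
r6 m[φ4→D] = [6, 5]
r6 m[φ5→E] = [2, 1]
r6 m[B→φ0] = [1, 1]
r6 m[D→φ2] = [6, 5]
r6 m[D→φ4] = [576, 448]
r6 m[K→φ2] = [1, 1]
r6 m[A→φ3] = [1, 1]
r6 m[E→φ1] = [18, 6]
r6 m[E→φ3] = [560, 576]
r6 m[E→φ5] = [2520, 3456]
r6 m[L→φ0] = [90, 48]
r6 m[L→φ1] = [336, 432]
r6 m[R→φ0] = [48, 54]
r6 m[R→φ2] = [630, 384]
r7 m[φ0→B] = [19440, 30240]
r7 m[φ0→L] = [336, 432]
r7 m[φ0→R] = [630, 384]
r7 m[φ1→E] = [1680, 3456]
r7 m[φ1→L] = [90, 48]
r7 m[φ2→D] = [5040, 2688]
r7 m[φ2→K] = [9450, 30240]
r7 m[φ2→R] = [48, 54]
r7 m[φ3→A] = [3360, 5040]
r7 m[φ3→E] = [9, 6]
r7 m[φ4→D] = [6, 5]
r7 m[φ5→E] = [2, 1]
r7 m[B→φ0] = [1, 1]
r7 m[D→φ2] = [6, 5]
r7 m[D→φ4] = [576, 448]
r7 m[K→φ2] = [1, 1]
r7 m[A→φ3] = [1, 1]
r7 m[E→φ1] = [18, 6]
r7 m[E→φ3] = [560, 576]
r7 m[E→φ5] = [2520, 3456]
r7 m[L→φ0] = [90, 48]
r7 m[L→φ1] = [336, 432]
r7 m[R→φ0] = [48, 54]
r7 m[R→φ2] = [630, 384]
r8 m[φ0→B] = [19440, 30240]
r8 m[φ0→L] = [336, 432]
r8 m[φ0→R] = [630, 384]
r8 m[φ1→E] = [1680, 3456]
r8 m[φ1→L] = [90, 48]
r8 m[φ2→D] = [5040, 2688]
r8 m[φ2→K] = [9450, 30240]
r8 m[φ2→R] = [48, 54]
r8 m[φ3→A] = [3360, 5040]
r8 m[φ3→E] = [9, 6]
r8 m[φ4→D] = [6, 5]
r8 m[φ5→E] = [2, 1]
r8 m[B→φ0] = [1, 1]
r8 m[D→φ2] = [6, 5]
r8 m[D→φ4] = [5040, 2688]
r8 m[K→φ2] = [1, 1]
r8 m[A→φ3] = [1, 1]
r8 m[E→φ1] = [18, 6]
r8 m[E→φ3] = [3360, 3456]
r8 m[E→φ5] = [15120, 20736]
r8 m[L→φ0] = [90, 48]
r8 m[L→φ1] = [336, 432]
r8 m[R→φ0] = [48, 54]
r8 m[R→φ2] = [630, 384]
r9 m[φ0→B] = [19440, 30240]
r9 m[φ0→L] = [336, 432]
r9 m[φ0→R] = [630, 384]
r9 m[φ1→E] = [1680, 3456]
r9 m[φ1→L] = [90, 48]
r9 m[φ2→D] = [5040, 2688]
r9 m[φ2→K] = [9450, 30240]
r9 m[φ2→R] = [48, 54]
r9 m[φ3→A] = [20160, 30240]
r9 m[φ3→E] = [9, 6]
r9 m[φ4→D] = [6, 5]
r9 m[φ5→E] = [2, 1]
r9 m[B→φ0] = [1, 1]
r9 m[D→φ2] = [6, 5]
r9 m[D→φ4] = [5040, 2688]
r9 m[K→φ2] = [1, 1]
r9 m[A→φ3] = [1, 1]
r9 m[E→φ1] = [18, 6]
r9 m[E→φ3] = [3360, 3456]
r9 m[E→φ5] = [15120, 20736]
r9 m[L→φ0] = [90, 48]
r9 m[L→φ1] = [336, 432]
r9 m[R→φ0] = [48, 54]
r9 m[R→φ2] = [630, 384]
r10 m[φ0→B] = [19440, 30240]
r10 m[φ0→L] = [336, 432]
r10 m[φ0→R] = [630, 384]
r10 m[φ1→E] = [1680, 3456]
r10 m[φ1→L] = [90, 48]
r10 m[φ2→D] = [5040, 2688]
r10 m[φ2→K] = [9450, 30240]
r10 m[φ2→R] = [48, 54]
r10 m[φ3→A] = [20160, 30240]
r10 m[φ3→E] = [9, 6]
r10 m[φ4→D] = [6, 5]
r10 m[φ5→E] = [2, 1]
r10 m[B→φ0] = [1, 1]
r10 m[D→φ2] = [6, 5]
r10 m[D→φ4] = [5040, 2688]
r10 m[K→φ2] = [1, 1]
r10 m[A→φ3] = [1, 1]
r10 m[E→φ1] = [18, 6]
r10 m[E→φ3] = [3360, 3456]
r10 m[E→φ5] = [15120, 20736]
r10 m[L→φ0] = [90, 48]
r10 m[L→φ1] = [336, 432]
r10 m[R→φ0] = [48, 54]
r10 m[R→φ2] = [630, 384]
fixed point reached at round 10
b[B] = ⊗ incoming = [19440, 30240]

b[B] = [19440, 30240]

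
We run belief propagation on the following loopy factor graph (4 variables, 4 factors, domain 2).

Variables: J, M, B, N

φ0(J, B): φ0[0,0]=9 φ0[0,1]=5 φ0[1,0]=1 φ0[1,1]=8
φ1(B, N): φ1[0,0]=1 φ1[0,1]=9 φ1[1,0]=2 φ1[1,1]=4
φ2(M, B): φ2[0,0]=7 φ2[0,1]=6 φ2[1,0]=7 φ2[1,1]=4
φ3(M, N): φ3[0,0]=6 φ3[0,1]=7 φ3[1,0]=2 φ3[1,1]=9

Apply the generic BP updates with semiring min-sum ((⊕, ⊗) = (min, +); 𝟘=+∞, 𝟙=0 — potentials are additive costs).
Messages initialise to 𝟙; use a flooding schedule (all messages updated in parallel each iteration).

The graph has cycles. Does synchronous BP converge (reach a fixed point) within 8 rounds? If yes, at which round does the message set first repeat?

init: all messages = 𝟙 over 2 values
r1 m[φ0→J] = [5, 1]
r1 m[φ0→B] = [1, 5]
r1 m[φ1→B] = [1, 2]
r1 m[φ1→N] = [1, 4]
r1 m[φ2→M] = [6, 4]
r1 m[φ2→B] = [7, 4]
r1 m[φ3→M] = [6, 2]
r1 m[φ3→N] = [2, 7]
r1 m[J→φ0] = [0, 0]
r1 m[M→φ2] = [0, 0]
r1 m[M→φ3] = [0, 0]
r1 m[B→φ0] = [0, 0]
r1 m[B→φ1] = [0, 0]
r1 m[B→φ2] = [0, 0]
r1 m[N→φ1] = [0, 0]
r1 m[N→φ3] = [0, 0]
r2 m[φ0→J] = [5, 1]
r2 m[φ0→B] = [1, 5]
r2 m[φ1→B] = [1, 2]
r2 m[φ1→N] = [1, 4]
r2 m[φ2→M] = [6, 4]
r2 m[φ2→B] = [7, 4]
r2 m[φ3→M] = [6, 2]
r2 m[φ3→N] = [2, 7]
r2 m[J→φ0] = [0, 0]
r2 m[M→φ2] = [6, 2]
r2 m[M→φ3] = [6, 4]
r2 m[B→φ0] = [8, 6]
r2 m[B→φ1] = [8, 9]
r2 m[B→φ2] = [2, 7]
r2 m[N→φ1] = [2, 7]
r2 m[N→φ3] = [1, 4]
r3 m[φ0→J] = [11, 9]
r3 m[φ0→B] = [1, 5]
r3 m[φ1→B] = [3, 4]
r3 m[φ1→N] = [9, 13]
r3 m[φ2→M] = [9, 9]
r3 m[φ2→B] = [9, 6]
r3 m[φ3→M] = [7, 3]
r3 m[φ3→N] = [6, 13]
r3 m[J→φ0] = [0, 0]
r3 m[M→φ2] = [6, 2]
r3 m[M→φ3] = [6, 4]
r3 m[B→φ0] = [8, 6]
r3 m[B→φ1] = [8, 9]
r3 m[B→φ2] = [2, 7]
r3 m[N→φ1] = [2, 7]
r3 m[N→φ3] = [1, 4]
r4 m[φ0→J] = [11, 9]
r4 m[φ0→B] = [1, 5]
r4 m[φ1→B] = [3, 4]
r4 m[φ1→N] = [9, 13]
r4 m[φ2→M] = [9, 9]
r4 m[φ2→B] = [9, 6]
r4 m[φ3→M] = [7, 3]
r4 m[φ3→N] = [6, 13]
r4 m[J→φ0] = [0, 0]
r4 m[M→φ2] = [7, 3]
r4 m[M→φ3] = [9, 9]
r4 m[B→φ0] = [12, 10]
r4 m[B→φ1] = [10, 11]
r4 m[B→φ2] = [4, 9]
r4 m[N→φ1] = [6, 13]
r4 m[N→φ3] = [9, 13]
r5 m[φ0→J] = [15, 13]
r5 m[φ0→B] = [1, 5]
r5 m[φ1→B] = [7, 8]
r5 m[φ1→N] = [11, 15]
r5 m[φ2→M] = [11, 11]
r5 m[φ2→B] = [10, 7]
r5 m[φ3→M] = [15, 11]
r5 m[φ3→N] = [11, 16]
r5 m[J→φ0] = [0, 0]
r5 m[M→φ2] = [7, 3]
r5 m[M→φ3] = [9, 9]
r5 m[B→φ0] = [12, 10]
r5 m[B→φ1] = [10, 11]
r5 m[B→φ2] = [4, 9]
r5 m[N→φ1] = [6, 13]
r5 m[N→φ3] = [9, 13]
r6 m[φ0→J] = [15, 13]
r6 m[φ0→B] = [1, 5]
r6 m[φ1→B] = [7, 8]
r6 m[φ1→N] = [11, 15]
r6 m[φ2→M] = [11, 11]
r6 m[φ2→B] = [10, 7]
r6 m[φ3→M] = [15, 11]
r6 m[φ3→N] = [11, 16]
r6 m[J→φ0] = [0, 0]
r6 m[M→φ2] = [15, 11]
r6 m[M→φ3] = [11, 11]
r6 m[B→φ0] = [17, 15]
r6 m[B→φ1] = [11, 12]
r6 m[B→φ2] = [8, 13]
r6 m[N→φ1] = [11, 16]
r6 m[N→φ3] = [11, 15]
r7 m[φ0→J] = [20, 18]
r7 m[φ0→B] = [1, 5]
r7 m[φ1→B] = [12, 13]
r7 m[φ1→N] = [12, 16]
r7 m[φ2→M] = [15, 15]
r7 m[φ2→B] = [18, 15]
r7 m[φ3→M] = [17, 13]
r7 m[φ3→N] = [13, 18]
r7 m[J→φ0] = [0, 0]
r7 m[M→φ2] = [15, 11]
r7 m[M→φ3] = [11, 11]
r7 m[B→φ0] = [17, 15]
r7 m[B→φ1] = [11, 12]
r7 m[B→φ2] = [8, 13]
r7 m[N→φ1] = [11, 16]
r7 m[N→φ3] = [11, 15]
r8 m[φ0→J] = [20, 18]
r8 m[φ0→B] = [1, 5]
r8 m[φ1→B] = [12, 13]
r8 m[φ1→N] = [12, 16]
r8 m[φ2→M] = [15, 15]
r8 m[φ2→B] = [18, 15]
r8 m[φ3→M] = [17, 13]
r8 m[φ3→N] = [13, 18]
r8 m[J→φ0] = [0, 0]
r8 m[M→φ2] = [17, 13]
r8 m[M→φ3] = [15, 15]
r8 m[B→φ0] = [30, 28]
r8 m[B→φ1] = [19, 20]
r8 m[B→φ2] = [13, 18]
r8 m[N→φ1] = [13, 18]
r8 m[N→φ3] = [12, 16]
no fixed point within 8 rounds

NOT CONVERGED within 8 rounds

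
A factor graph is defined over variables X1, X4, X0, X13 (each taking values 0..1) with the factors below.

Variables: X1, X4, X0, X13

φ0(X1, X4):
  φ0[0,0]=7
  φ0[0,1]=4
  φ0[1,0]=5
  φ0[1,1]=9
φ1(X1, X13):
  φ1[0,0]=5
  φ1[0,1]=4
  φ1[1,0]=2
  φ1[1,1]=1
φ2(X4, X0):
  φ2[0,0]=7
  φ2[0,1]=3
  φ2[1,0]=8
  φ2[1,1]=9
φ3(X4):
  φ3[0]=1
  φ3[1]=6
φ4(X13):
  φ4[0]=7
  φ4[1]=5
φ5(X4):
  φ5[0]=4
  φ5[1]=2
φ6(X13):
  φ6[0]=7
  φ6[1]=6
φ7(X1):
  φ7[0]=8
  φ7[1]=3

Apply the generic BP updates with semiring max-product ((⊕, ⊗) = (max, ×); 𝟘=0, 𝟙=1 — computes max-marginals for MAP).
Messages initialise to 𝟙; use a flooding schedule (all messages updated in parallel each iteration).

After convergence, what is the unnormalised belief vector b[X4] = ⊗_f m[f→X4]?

b[X4] = [384160, 846720]

init: all messages = 𝟙 over 2 values
r1 m[φ0→X1] = [7, 9]
r1 m[φ0→X4] = [7, 9]
r1 m[φ1→X1] = [5, 2]
r1 m[φ1→X13] = [5, 4]
r1 m[φ2→X4] = [7, 9]
r1 m[φ2→X0] = [8, 9]
r1 m[φ3→X4] = [1, 6]
r1 m[φ4→X13] = [7, 5]
r1 m[φ5→X4] = [4, 2]
r1 m[φ6→X13] = [7, 6]
r1 m[φ7→X1] = [8, 3]
r1 m[X1→φ0] = [1, 1]
r1 m[X1→φ1] = [1, 1]
r1 m[X1→φ7] = [1, 1]
r1 m[X4→φ0] = [1, 1]
r1 m[X4→φ2] = [1, 1]
r1 m[X4→φ3] = [1, 1]
r1 m[X4→φ5] = [1, 1]
r1 m[X0→φ2] = [1, 1]
r1 m[X13→φ1] = [1, 1]
r1 m[X13→φ4] = [1, 1]
r1 m[X13→φ6] = [1, 1]
r2 m[φ0→X1] = [7, 9]
r2 m[φ0→X4] = [7, 9]
r2 m[φ1→X1] = [5, 2]
r2 m[φ1→X13] = [5, 4]
r2 m[φ2→X4] = [7, 9]
r2 m[φ2→X0] = [8, 9]
r2 m[φ3→X4] = [1, 6]
r2 m[φ4→X13] = [7, 5]
r2 m[φ5→X4] = [4, 2]
r2 m[φ6→X13] = [7, 6]
r2 m[φ7→X1] = [8, 3]
r2 m[X1→φ0] = [40, 6]
r2 m[X1→φ1] = [56, 27]
r2 m[X1→φ7] = [35, 18]
r2 m[X4→φ0] = [28, 108]
r2 m[X4→φ2] = [28, 108]
r2 m[X4→φ3] = [196, 162]
r2 m[X4→φ5] = [49, 486]
r2 m[X0→φ2] = [1, 1]
r2 m[X13→φ1] = [49, 30]
r2 m[X13→φ4] = [35, 24]
r2 m[X13→φ6] = [35, 20]
r3 m[φ0→X1] = [432, 972]
r3 m[φ0→X4] = [280, 160]
r3 m[φ1→X1] = [245, 98]
r3 m[φ1→X13] = [280, 224]
r3 m[φ2→X4] = [7, 9]
r3 m[φ2→X0] = [864, 972]
r3 m[φ3→X4] = [1, 6]
r3 m[φ4→X13] = [7, 5]
r3 m[φ5→X4] = [4, 2]
r3 m[φ6→X13] = [7, 6]
r3 m[φ7→X1] = [8, 3]
r3 m[X1→φ0] = [40, 6]
r3 m[X1→φ1] = [56, 27]
r3 m[X1→φ7] = [35, 18]
r3 m[X4→φ0] = [28, 108]
r3 m[X4→φ2] = [28, 108]
r3 m[X4→φ3] = [196, 162]
r3 m[X4→φ5] = [49, 486]
r3 m[X0→φ2] = [1, 1]
r3 m[X13→φ1] = [49, 30]
r3 m[X13→φ4] = [35, 24]
r3 m[X13→φ6] = [35, 20]
r4 m[φ0→X1] = [432, 972]
r4 m[φ0→X4] = [280, 160]
r4 m[φ1→X1] = [245, 98]
r4 m[φ1→X13] = [280, 224]
r4 m[φ2→X4] = [7, 9]
r4 m[φ2→X0] = [864, 972]
r4 m[φ3→X4] = [1, 6]
r4 m[φ4→X13] = [7, 5]
r4 m[φ5→X4] = [4, 2]
r4 m[φ6→X13] = [7, 6]
r4 m[φ7→X1] = [8, 3]
r4 m[X1→φ0] = [1960, 294]
r4 m[X1→φ1] = [3456, 2916]
r4 m[X1→φ7] = [105840, 95256]
r4 m[X4→φ0] = [28, 108]
r4 m[X4→φ2] = [1120, 1920]
r4 m[X4→φ3] = [7840, 2880]
r4 m[X4→φ5] = [1960, 8640]
r4 m[X0→φ2] = [1, 1]
r4 m[X13→φ1] = [49, 30]
r4 m[X13→φ4] = [1960, 1344]
r4 m[X13→φ6] = [1960, 1120]
r5 m[φ0→X1] = [432, 972]
r5 m[φ0→X4] = [13720, 7840]
r5 m[φ1→X1] = [245, 98]
r5 m[φ1→X13] = [17280, 13824]
r5 m[φ2→X4] = [7, 9]
r5 m[φ2→X0] = [15360, 17280]
r5 m[φ3→X4] = [1, 6]
r5 m[φ4→X13] = [7, 5]
r5 m[φ5→X4] = [4, 2]
r5 m[φ6→X13] = [7, 6]
r5 m[φ7→X1] = [8, 3]
r5 m[X1→φ0] = [1960, 294]
r5 m[X1→φ1] = [3456, 2916]
r5 m[X1→φ7] = [105840, 95256]
r5 m[X4→φ0] = [28, 108]
r5 m[X4→φ2] = [1120, 1920]
r5 m[X4→φ3] = [7840, 2880]
r5 m[X4→φ5] = [1960, 8640]
r5 m[X0→φ2] = [1, 1]
r5 m[X13→φ1] = [49, 30]
r5 m[X13→φ4] = [1960, 1344]
r5 m[X13→φ6] = [1960, 1120]
r6 m[φ0→X1] = [432, 972]
r6 m[φ0→X4] = [13720, 7840]
r6 m[φ1→X1] = [245, 98]
r6 m[φ1→X13] = [17280, 13824]
r6 m[φ2→X4] = [7, 9]
r6 m[φ2→X0] = [15360, 17280]
r6 m[φ3→X4] = [1, 6]
r6 m[φ4→X13] = [7, 5]
r6 m[φ5→X4] = [4, 2]
r6 m[φ6→X13] = [7, 6]
r6 m[φ7→X1] = [8, 3]
r6 m[X1→φ0] = [1960, 294]
r6 m[X1→φ1] = [3456, 2916]
r6 m[X1→φ7] = [105840, 95256]
r6 m[X4→φ0] = [28, 108]
r6 m[X4→φ2] = [54880, 94080]
r6 m[X4→φ3] = [384160, 141120]
r6 m[X4→φ5] = [96040, 423360]
r6 m[X0→φ2] = [1, 1]
r6 m[X13→φ1] = [49, 30]
r6 m[X13→φ4] = [120960, 82944]
r6 m[X13→φ6] = [120960, 69120]
r7 m[φ0→X1] = [432, 972]
r7 m[φ0→X4] = [13720, 7840]
r7 m[φ1→X1] = [245, 98]
r7 m[φ1→X13] = [17280, 13824]
r7 m[φ2→X4] = [7, 9]
r7 m[φ2→X0] = [752640, 846720]
r7 m[φ3→X4] = [1, 6]
r7 m[φ4→X13] = [7, 5]
r7 m[φ5→X4] = [4, 2]
r7 m[φ6→X13] = [7, 6]
r7 m[φ7→X1] = [8, 3]
r7 m[X1→φ0] = [1960, 294]
r7 m[X1→φ1] = [3456, 2916]
r7 m[X1→φ7] = [105840, 95256]
r7 m[X4→φ0] = [28, 108]
r7 m[X4→φ2] = [54880, 94080]
r7 m[X4→φ3] = [384160, 141120]
r7 m[X4→φ5] = [96040, 423360]
r7 m[X0→φ2] = [1, 1]
r7 m[X13→φ1] = [49, 30]
r7 m[X13→φ4] = [120960, 82944]
r7 m[X13→φ6] = [120960, 69120]
r8 m[φ0→X1] = [432, 972]
r8 m[φ0→X4] = [13720, 7840]
r8 m[φ1→X1] = [245, 98]
r8 m[φ1→X13] = [17280, 13824]
r8 m[φ2→X4] = [7, 9]
r8 m[φ2→X0] = [752640, 846720]
r8 m[φ3→X4] = [1, 6]
r8 m[φ4→X13] = [7, 5]
r8 m[φ5→X4] = [4, 2]
r8 m[φ6→X13] = [7, 6]
r8 m[φ7→X1] = [8, 3]
r8 m[X1→φ0] = [1960, 294]
r8 m[X1→φ1] = [3456, 2916]
r8 m[X1→φ7] = [105840, 95256]
r8 m[X4→φ0] = [28, 108]
r8 m[X4→φ2] = [54880, 94080]
r8 m[X4→φ3] = [384160, 141120]
r8 m[X4→φ5] = [96040, 423360]
r8 m[X0→φ2] = [1, 1]
r8 m[X13→φ1] = [49, 30]
r8 m[X13→φ4] = [120960, 82944]
r8 m[X13→φ6] = [120960, 69120]
fixed point reached at round 8
b[X4] = ⊗ incoming = [384160, 846720]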